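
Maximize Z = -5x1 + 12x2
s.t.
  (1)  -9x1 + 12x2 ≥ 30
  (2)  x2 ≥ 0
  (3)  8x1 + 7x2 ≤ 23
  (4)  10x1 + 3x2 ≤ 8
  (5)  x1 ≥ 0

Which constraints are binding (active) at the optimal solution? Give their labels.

Corner points and Z = -5x1 + 12x2:
  (2/49, 124/49) → Z = 1478/49
  (0, 5/2) → Z = 30
  (0, 8/3) → Z = 32

The maximum is at (0, 8/3). Substituting into each constraint, equality holds for (4) and (5); the remaining constraints have slack.

(4) and (5)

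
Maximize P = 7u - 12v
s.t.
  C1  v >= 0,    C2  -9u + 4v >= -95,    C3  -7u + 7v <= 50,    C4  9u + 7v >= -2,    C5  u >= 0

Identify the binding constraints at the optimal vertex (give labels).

C1 and C2

Corner points and P = 7u - 12v:
  (95/9, 0) → P = 665/9
  (0, 0) → P = 0
  (173/7, 223/7) → P = -1465/7
  (0, 50/7) → P = -600/7

The maximum is at (95/9, 0). Substituting into each constraint, equality holds for C1 and C2; the remaining constraints have slack.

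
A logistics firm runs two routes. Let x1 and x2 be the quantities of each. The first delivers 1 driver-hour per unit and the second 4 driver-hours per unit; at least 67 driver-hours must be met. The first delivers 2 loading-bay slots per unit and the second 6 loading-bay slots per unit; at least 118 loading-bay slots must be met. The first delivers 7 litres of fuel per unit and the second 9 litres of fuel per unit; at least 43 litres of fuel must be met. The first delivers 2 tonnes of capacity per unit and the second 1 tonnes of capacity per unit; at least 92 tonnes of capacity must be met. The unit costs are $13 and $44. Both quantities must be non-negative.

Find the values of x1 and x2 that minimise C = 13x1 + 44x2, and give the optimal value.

Vertices and C = 13x1 + 44x2:
  (0, 92) → C = 4048
  (67, 0) → C = 871
  (43, 6) → C = 823
The feasible region is unbounded (it extends along (0, 1), (1, 0)), but C strictly increases along every unbounded feasible direction, so there is no improving ray and the minimum is attained at a vertex.

x1 = 43, x2 = 6, minimum C = 823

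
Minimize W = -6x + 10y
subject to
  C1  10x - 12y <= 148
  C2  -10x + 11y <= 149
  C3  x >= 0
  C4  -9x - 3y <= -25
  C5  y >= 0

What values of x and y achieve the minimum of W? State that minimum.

x = 74/5, y = 0, minimum W = -444/5

Extreme points and W = -6x + 10y:
  (74/5, 0) → W = -444/5
  (0, 149/11) → W = 1490/11
  (0, 25/3) → W = 250/3
  (25/9, 0) → W = -50/3
The feasible region is unbounded (it extends along (11, 10), (6, 5)), but W strictly increases along every unbounded feasible direction, so there is no improving ray and the minimum is attained at a vertex.

At the optimal vertex, 10x - 12y = 148 and y = 0.
Solving simultaneously gives x = 74/5, y = 0.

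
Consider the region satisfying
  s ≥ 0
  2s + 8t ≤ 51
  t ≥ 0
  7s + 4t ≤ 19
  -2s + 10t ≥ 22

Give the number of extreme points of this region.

3

Intersecting each pair of boundary lines and keeping only the points that satisfy every inequality leaves:
  (0, 19/4)
  (0, 11/5)
  (17/13, 32/13)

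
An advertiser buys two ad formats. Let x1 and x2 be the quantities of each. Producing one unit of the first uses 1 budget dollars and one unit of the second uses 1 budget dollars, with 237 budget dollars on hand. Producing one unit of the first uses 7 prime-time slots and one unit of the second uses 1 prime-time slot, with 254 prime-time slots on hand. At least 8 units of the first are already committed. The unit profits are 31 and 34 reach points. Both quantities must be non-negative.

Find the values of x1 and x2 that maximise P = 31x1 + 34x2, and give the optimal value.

Corner points and P = 31x1 + 34x2:
  (254/7, 0) → P = 7874/7
  (8, 0) → P = 248
  (8, 198) → P = 6980

The optimum lies where 7x1 + x2 = 254 and x1 = 8.
Solving simultaneously gives x1 = 8, x2 = 198.

x1 = 8, x2 = 198, maximum P = 6980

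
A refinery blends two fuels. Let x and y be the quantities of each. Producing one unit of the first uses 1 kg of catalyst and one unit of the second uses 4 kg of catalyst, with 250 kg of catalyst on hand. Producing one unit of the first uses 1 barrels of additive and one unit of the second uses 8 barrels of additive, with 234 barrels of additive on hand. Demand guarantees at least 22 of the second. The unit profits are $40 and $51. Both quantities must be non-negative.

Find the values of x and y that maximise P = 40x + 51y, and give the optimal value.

Feasible corners and P = 40x + 51y:
  (0, 117/4) → P = 5967/4
  (0, 22) → P = 1122
  (58, 22) → P = 3442

The optimum lies where x + 8y = 234 and y = 22.
Solving simultaneously gives x = 58, y = 22.

x = 58, y = 22, maximum P = 3442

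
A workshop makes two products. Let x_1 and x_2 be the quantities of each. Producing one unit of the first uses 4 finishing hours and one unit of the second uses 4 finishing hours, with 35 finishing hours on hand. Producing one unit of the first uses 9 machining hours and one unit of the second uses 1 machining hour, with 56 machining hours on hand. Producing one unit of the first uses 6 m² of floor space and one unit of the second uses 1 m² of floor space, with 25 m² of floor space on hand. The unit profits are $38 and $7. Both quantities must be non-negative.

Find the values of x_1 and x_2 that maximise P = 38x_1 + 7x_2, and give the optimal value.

The binding constraints are 4x_1 + 4x_2 = 35 and 6x_1 + x_2 = 25.
Solving simultaneously gives x_1 = 13/4, x_2 = 11/2.

x_1 = 13/4, x_2 = 11/2, maximum P = 162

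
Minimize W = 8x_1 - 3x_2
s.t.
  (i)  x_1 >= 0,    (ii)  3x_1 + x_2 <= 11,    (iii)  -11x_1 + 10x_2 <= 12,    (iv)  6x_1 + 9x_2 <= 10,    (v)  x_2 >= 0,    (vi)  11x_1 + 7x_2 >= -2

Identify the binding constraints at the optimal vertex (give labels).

(i) and (iv)

Corner points and W = 8x_1 - 3x_2:
  (0, 10/9) → W = -10/3
  (0, 0) → W = 0
  (5/3, 0) → W = 40/3

The minimum is at (0, 10/9). Substituting into each constraint, equality holds for (i) and (iv); the remaining constraints have slack.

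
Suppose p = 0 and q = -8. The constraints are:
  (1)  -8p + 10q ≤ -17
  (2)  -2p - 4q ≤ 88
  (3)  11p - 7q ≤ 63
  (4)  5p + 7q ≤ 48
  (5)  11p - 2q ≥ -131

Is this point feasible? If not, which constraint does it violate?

(1): -80 ≤ -17 ✓
(2): 32 ≤ 88 ✓
(3): 56 ≤ 63 ✓
(4): -56 ≤ 48 ✓
(5): 16 ≥ -131 ✓

feasible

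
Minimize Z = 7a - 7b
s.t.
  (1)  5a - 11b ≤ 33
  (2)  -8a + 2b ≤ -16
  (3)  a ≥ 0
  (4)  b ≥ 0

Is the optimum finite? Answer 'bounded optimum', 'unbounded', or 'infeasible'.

From the feasible point (33/5, 0), moving in the direction (2, 8) keeps every constraint satisfied while Z decreases without bound.

unbounded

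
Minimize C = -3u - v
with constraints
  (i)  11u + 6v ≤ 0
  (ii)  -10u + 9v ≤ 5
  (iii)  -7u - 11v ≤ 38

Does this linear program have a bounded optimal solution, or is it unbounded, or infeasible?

bounded optimum

Extreme points and C = -3u - v:
  (-10/53, 55/159) → C = 35/159
  (228/79, -418/79) → C = -266/79
  (-397/173, -345/173) → C = 1536/173
The feasible region has finitely many vertices and no improving ray; the minimum is -266/79 at (228/79, -418/79).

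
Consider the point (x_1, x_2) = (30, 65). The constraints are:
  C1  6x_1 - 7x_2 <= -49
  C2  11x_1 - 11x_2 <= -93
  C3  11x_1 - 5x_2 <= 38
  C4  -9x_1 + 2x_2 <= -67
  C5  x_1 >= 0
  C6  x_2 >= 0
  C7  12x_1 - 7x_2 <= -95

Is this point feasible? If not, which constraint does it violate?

C1: -275 ≤ -49 ✓
C2: -385 ≤ -93 ✓
C3: 5 ≤ 38 ✓
C4: -140 ≤ -67 ✓
C5: 30 ≥ 0 ✓
C6: 65 ≥ 0 ✓
C7: -95 ≤ -95 ✓

feasible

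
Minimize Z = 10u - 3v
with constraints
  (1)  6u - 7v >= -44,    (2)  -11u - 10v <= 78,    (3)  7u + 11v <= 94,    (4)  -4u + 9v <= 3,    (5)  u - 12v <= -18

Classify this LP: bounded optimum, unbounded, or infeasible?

Extreme points and Z = 10u - 3v:
  (813/107, 397/107) → Z = 6939/107
  (186/19, 44/19) → Z = 1728/19
  (42/13, 23/13) → Z = 27
The feasible region has finitely many vertices and no improving ray; the minimum is 27 at (42/13, 23/13).

bounded optimum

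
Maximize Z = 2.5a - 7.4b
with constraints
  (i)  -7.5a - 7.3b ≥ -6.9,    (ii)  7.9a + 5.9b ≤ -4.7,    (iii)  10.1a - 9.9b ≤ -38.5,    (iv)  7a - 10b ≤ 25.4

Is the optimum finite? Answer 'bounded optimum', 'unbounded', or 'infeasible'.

unbounded

From the feasible point (-341/61, 408/61), moving in the direction (-10, -7) keeps every constraint satisfied while Z increases without bound.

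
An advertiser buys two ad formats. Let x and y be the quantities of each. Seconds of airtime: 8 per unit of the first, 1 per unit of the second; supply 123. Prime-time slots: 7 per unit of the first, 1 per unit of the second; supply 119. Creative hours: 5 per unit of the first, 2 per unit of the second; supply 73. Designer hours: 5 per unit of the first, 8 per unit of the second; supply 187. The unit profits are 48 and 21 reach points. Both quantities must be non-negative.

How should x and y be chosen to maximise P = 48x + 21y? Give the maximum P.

x = 7, y = 19, maximum P = 735

Extreme points and P = 48x + 21y:
  (0, 0) → P = 0
  (0, 187/8) → P = 3927/8
  (73/5, 0) → P = 3504/5
  (7, 19) → P = 735

At the optimal vertex, 5x + 2y = 73 and 5x + 8y = 187.
Solving simultaneously gives x = 7, y = 19.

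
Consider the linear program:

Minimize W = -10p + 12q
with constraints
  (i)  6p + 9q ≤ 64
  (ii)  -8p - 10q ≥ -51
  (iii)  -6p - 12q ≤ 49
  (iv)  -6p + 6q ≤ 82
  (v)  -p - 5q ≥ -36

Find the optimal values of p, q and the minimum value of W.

Extreme points and W = -10p + 12q:
  (551/18, -349/18) → W = -4849/9
  (-7/2, 79/10) → W = 649/5
  (-71/6, 11/6) → W = 421/3
  (-97/18, 149/18) → W = 1379/9

At the optimal vertex, -8p - 10q = -51 and -6p - 12q = 49.
Solving simultaneously gives p = 551/18, q = -349/18.

p = 551/18, q = -349/18, minimum W = -4849/9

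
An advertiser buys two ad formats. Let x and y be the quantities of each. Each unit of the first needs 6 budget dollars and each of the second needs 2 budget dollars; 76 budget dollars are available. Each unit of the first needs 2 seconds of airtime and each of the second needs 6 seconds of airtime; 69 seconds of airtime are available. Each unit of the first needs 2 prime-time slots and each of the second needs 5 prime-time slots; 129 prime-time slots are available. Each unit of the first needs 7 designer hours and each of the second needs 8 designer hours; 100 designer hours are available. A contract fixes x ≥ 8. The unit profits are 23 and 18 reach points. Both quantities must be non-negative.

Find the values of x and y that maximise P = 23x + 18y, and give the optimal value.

Corner points and P = 23x + 18y:
  (38/3, 0) → P = 874/3
  (8, 0) → P = 184
  (12, 2) → P = 312
  (8, 11/2) → P = 283

The binding constraints are 6x + 2y = 76 and 7x + 8y = 100.
Solving simultaneously gives x = 12, y = 2.

x = 12, y = 2, maximum P = 312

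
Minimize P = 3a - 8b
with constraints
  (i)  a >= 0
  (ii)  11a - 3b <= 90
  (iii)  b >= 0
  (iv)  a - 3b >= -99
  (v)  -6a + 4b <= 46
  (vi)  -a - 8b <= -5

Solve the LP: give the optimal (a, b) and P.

a = 129/7, b = 274/7, minimum P = -1805/7

Vertices and P = 3a - 8b:
  (0, 23/2) → P = -92
  (0, 5/8) → P = -5
  (90/11, 0) → P = 270/11
  (189/10, 393/10) → P = -2577/10
  (5, 0) → P = 15
  (129/7, 274/7) → P = -1805/7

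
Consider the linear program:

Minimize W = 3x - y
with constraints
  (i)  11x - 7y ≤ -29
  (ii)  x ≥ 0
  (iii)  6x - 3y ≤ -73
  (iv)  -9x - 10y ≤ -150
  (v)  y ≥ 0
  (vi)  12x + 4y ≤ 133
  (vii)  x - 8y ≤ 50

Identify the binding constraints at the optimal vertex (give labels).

Extreme points and W = 3x - y:
  (0, 73/3) → W = -73/3
  (0, 133/4) → W = -133/4
  (107/60, 279/10) → W = -451/20

The minimum is at (0, 133/4). Substituting into each constraint, equality holds for (ii) and (vi); the remaining constraints have slack.

(ii) and (vi)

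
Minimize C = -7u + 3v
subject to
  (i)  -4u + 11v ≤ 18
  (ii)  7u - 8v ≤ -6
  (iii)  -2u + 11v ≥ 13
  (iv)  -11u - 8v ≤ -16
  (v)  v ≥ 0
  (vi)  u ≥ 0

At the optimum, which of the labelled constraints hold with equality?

Vertices and C = -7u + 3v:
  (26/15, 34/15) → C = -16/3
  (32/153, 262/153) → C = 562/153
  (38/61, 79/61) → C = -29/61
  (72/137, 175/137) → C = 21/137

The minimum is at (26/15, 34/15). Substituting into each constraint, equality holds for (i) and (ii); the remaining constraints have slack.

(i) and (ii)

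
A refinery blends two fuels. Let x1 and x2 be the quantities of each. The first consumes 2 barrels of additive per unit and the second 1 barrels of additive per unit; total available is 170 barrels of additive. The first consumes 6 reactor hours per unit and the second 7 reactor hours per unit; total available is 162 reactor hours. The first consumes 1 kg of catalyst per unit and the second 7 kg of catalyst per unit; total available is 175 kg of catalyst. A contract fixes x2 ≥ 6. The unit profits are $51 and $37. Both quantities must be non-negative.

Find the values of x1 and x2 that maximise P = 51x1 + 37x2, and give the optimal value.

Corner points and P = 51x1 + 37x2:
  (0, 162/7) → P = 5994/7
  (0, 6) → P = 222
  (20, 6) → P = 1242

The binding constraints are 6x1 + 7x2 = 162 and x2 = 6.
Solving simultaneously gives x1 = 20, x2 = 6.

x1 = 20, x2 = 6, maximum P = 1242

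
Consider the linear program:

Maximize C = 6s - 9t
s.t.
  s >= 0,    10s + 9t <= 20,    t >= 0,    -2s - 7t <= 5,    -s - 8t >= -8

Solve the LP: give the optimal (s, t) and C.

Feasible corners and C = 6s - 9t:
  (0, 0) → C = 0
  (0, 1) → C = -9
  (2, 0) → C = 12
  (88/71, 60/71) → C = -12/71

s = 2, t = 0, maximum C = 12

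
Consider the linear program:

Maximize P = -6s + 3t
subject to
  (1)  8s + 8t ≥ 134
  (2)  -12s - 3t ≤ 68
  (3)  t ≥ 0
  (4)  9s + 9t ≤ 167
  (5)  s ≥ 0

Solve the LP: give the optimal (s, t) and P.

Feasible corners and P = -6s + 3t:
  (67/4, 0) → P = -201/2
  (0, 67/4) → P = 201/4
  (167/9, 0) → P = -334/3
  (0, 167/9) → P = 167/3

The binding constraints are 9s + 9t = 167 and s = 0.
Solving simultaneously gives s = 0, t = 167/9.

s = 0, t = 167/9, maximum P = 167/3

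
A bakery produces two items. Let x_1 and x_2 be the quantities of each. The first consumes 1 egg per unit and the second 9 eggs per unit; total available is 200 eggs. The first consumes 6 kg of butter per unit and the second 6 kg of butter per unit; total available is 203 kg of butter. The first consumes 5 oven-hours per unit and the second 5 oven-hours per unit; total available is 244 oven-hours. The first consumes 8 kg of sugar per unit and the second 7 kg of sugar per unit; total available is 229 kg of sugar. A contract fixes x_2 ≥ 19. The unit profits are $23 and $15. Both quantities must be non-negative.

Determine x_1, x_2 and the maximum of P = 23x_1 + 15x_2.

x_1 = 12, x_2 = 19, maximum P = 561

Extreme points and P = 23x_1 + 15x_2:
  (0, 200/9) → P = 1000/3
  (0, 19) → P = 285
  (661/65, 1371/65) → P = 35768/65
  (12, 19) → P = 561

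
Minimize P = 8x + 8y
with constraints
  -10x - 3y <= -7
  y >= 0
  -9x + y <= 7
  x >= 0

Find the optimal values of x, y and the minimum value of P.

Corner points and P = 8x + 8y:
  (7/10, 0) → P = 28/5
  (0, 7/3) → P = 56/3
  (0, 7) → P = 56
The feasible region is unbounded (it extends along (1, 0), (1, 9)), but P strictly increases along every unbounded feasible direction, so there is no improving ray and the minimum is attained at a vertex.

At the optimal vertex, -10x - 3y = -7 and y = 0.
Solving simultaneously gives x = 7/10, y = 0.

x = 7/10, y = 0, minimum P = 28/5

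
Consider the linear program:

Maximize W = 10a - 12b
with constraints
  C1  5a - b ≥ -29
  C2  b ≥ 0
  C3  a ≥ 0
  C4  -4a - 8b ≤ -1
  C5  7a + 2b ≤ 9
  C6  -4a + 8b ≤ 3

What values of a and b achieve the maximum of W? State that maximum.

Corner points and W = 10a - 12b:
  (1/4, 0) → W = 5/2
  (9/7, 0) → W = 90/7
  (0, 1/8) → W = -3/2
  (0, 3/8) → W = -9/2
  (33/32, 57/64) → W = -3/8

a = 9/7, b = 0, maximum W = 90/7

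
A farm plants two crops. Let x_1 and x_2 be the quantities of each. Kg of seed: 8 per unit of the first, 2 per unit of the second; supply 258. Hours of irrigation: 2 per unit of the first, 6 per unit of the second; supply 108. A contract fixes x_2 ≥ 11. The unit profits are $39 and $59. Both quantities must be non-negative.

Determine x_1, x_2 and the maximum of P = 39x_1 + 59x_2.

x_1 = 21, x_2 = 11, maximum P = 1468

Feasible corners and P = 39x_1 + 59x_2:
  (0, 18) → P = 1062
  (0, 11) → P = 649
  (21, 11) → P = 1468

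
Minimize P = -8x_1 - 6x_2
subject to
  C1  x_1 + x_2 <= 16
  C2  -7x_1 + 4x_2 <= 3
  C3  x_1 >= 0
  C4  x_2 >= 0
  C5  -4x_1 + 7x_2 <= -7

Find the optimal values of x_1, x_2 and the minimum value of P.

Corner points and P = -8x_1 - 6x_2:
  (16, 0) → P = -128
  (119/11, 57/11) → P = -1294/11
  (7/4, 0) → P = -14

The optimum lies where x_1 + x_2 = 16 and x_2 = 0.
Solving simultaneously gives x_1 = 16, x_2 = 0.

x_1 = 16, x_2 = 0, minimum P = -128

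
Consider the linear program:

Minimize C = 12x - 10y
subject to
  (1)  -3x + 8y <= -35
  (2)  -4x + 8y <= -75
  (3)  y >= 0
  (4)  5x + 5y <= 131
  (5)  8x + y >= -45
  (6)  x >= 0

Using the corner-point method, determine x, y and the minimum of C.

x = 75/4, y = 0, minimum C = 225

Extreme points and C = 12x - 10y:
  (75/4, 0) → C = 225
  (1423/60, 149/60) → C = 7793/30
  (131/5, 0) → C = 1572/5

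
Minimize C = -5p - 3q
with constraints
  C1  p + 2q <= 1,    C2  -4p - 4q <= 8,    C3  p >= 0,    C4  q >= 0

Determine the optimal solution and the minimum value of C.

Extreme points and C = -5p - 3q:
  (0, 1/2) → C = -3/2
  (1, 0) → C = -5
  (0, 0) → C = 0

At the optimal vertex, p + 2q = 1 and q = 0.
Solving simultaneously gives p = 1, q = 0.

p = 1, q = 0, minimum C = -5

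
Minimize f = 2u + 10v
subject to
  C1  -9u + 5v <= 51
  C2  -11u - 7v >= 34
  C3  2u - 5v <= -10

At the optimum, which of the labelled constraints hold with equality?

Feasible corners and f = 2u + 10v:
  (-527/118, 255/118) → f = 748/59
  (-41/7, -12/35) → f = -106/7
  (-80/23, 14/23) → f = -20/23

The minimum is at (-41/7, -12/35). Substituting into each constraint, equality holds for C1 and C3; the remaining constraints have slack.

C1 and C3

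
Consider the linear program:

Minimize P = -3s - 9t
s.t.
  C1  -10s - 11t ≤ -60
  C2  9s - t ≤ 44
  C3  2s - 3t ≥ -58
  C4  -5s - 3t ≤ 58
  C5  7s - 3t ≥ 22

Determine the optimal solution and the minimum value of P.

Feasible corners and P = -3s - 9t:
  (544/109, 100/109) → P = -2532/109
  (422/107, 200/107) → P = -3066/107
  (11/2, 11/2) → P = -66

At the optimal vertex, 9s - t = 44 and 7s - 3t = 22.
Solving simultaneously gives s = 11/2, t = 11/2.

s = 11/2, t = 11/2, minimum P = -66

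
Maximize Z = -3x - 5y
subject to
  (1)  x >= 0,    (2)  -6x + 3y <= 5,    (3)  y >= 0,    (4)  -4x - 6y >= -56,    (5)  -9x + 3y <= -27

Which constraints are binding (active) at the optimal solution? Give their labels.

(3) and (5)

Corner points and Z = -3x - 5y:
  (14, 0) → Z = -42
  (3, 0) → Z = -9
  (5, 6) → Z = -45

The maximum is at (3, 0). Substituting into each constraint, equality holds for (3) and (5); the remaining constraints have slack.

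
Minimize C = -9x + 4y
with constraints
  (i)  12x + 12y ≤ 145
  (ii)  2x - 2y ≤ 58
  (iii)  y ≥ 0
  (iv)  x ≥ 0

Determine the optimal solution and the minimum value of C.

Feasible corners and C = -9x + 4y:
  (145/12, 0) → C = -435/4
  (0, 145/12) → C = 145/3
  (0, 0) → C = 0

x = 145/12, y = 0, minimum C = -435/4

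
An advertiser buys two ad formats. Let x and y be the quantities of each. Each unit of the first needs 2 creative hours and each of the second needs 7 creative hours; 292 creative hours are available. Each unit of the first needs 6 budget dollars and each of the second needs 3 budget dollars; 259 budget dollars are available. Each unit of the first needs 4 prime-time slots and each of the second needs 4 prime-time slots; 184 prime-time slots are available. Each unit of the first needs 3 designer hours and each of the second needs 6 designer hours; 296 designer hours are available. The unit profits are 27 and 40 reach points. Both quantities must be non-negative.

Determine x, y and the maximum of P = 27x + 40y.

Corner points and P = 27x + 40y:
  (0, 0) → P = 0
  (0, 292/7) → P = 11680/7
  (259/6, 0) → P = 2331/2
  (6, 40) → P = 1762
  (121/3, 17/3) → P = 3947/3

At the optimal vertex, 2x + 7y = 292 and 4x + 4y = 184.
Solving simultaneously gives x = 6, y = 40.

x = 6, y = 40, maximum P = 1762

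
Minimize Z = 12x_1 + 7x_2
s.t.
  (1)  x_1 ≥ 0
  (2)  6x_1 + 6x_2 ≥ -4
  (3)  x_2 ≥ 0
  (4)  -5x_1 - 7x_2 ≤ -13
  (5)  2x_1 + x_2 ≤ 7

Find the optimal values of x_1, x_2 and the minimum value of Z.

Vertices and Z = 12x_1 + 7x_2:
  (0, 13/7) → Z = 13
  (0, 7) → Z = 49
  (13/5, 0) → Z = 156/5
  (7/2, 0) → Z = 42

The optimum lies where x_1 = 0 and -5x_1 - 7x_2 = -13.
Solving simultaneously gives x_1 = 0, x_2 = 13/7.

x_1 = 0, x_2 = 13/7, minimum Z = 13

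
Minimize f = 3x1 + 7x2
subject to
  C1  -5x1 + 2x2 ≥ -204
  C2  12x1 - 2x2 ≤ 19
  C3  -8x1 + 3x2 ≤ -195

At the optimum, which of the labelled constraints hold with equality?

Vertices and f = 3x1 + 7x2:
  (-185/7, -2353/14) → f = -17581/14
  (-222, -657) → f = -5265
  (-333/20, -547/5) → f = -3263/4

The minimum is at (-222, -657). Substituting into each constraint, equality holds for C1 and C3; the remaining constraints have slack.

C1 and C3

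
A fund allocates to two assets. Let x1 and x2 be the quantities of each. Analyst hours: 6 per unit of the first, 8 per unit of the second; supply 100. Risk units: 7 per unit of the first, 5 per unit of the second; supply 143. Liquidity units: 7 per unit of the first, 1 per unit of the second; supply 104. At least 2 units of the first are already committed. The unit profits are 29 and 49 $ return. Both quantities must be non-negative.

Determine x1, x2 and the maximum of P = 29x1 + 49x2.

x1 = 2, x2 = 11, maximum P = 597

Corner points and P = 29x1 + 49x2:
  (104/7, 0) → P = 3016/7
  (2, 0) → P = 58
  (366/25, 38/25) → P = 12476/25
  (2, 11) → P = 597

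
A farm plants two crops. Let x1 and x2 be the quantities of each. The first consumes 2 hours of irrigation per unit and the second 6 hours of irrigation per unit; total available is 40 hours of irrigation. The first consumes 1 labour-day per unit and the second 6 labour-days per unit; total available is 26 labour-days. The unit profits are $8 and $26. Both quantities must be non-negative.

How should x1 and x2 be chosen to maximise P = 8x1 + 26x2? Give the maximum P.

Corner points and P = 8x1 + 26x2:
  (0, 0) → P = 0
  (0, 13/3) → P = 338/3
  (20, 0) → P = 160
  (14, 2) → P = 164

x1 = 14, x2 = 2, maximum P = 164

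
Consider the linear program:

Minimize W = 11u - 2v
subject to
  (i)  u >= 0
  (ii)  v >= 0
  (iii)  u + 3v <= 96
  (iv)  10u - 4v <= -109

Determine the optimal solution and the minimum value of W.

u = 0, v = 32, minimum W = -64

The optimum lies where u = 0 and u + 3v = 96.
Solving simultaneously gives u = 0, v = 32.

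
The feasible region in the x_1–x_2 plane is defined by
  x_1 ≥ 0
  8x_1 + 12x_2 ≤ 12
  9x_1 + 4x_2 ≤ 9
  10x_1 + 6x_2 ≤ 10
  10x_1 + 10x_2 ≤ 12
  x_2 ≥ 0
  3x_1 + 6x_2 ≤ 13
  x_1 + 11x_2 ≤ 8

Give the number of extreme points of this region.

Intersecting each pair of boundary lines and keeping only the points that satisfy every inequality leaves:
  (0, 0)
  (0, 8/11)
  (3/5, 3/5)
  (9/19, 13/19)
  (1, 0)
  (7/10, 1/2)

6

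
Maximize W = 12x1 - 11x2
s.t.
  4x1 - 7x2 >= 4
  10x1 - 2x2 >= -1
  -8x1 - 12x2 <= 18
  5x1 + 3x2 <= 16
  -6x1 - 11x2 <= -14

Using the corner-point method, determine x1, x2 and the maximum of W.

x1 = 134/37, x2 = -26/37, maximum W = 1894/37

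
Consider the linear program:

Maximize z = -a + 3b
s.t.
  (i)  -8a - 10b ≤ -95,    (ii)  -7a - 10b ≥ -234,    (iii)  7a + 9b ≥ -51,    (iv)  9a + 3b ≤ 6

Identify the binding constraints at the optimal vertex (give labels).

Feasible corners and z = -a + 3b:
  (-139, 1207/10) → z = 5011/10
  (-75/22, 269/22) → z = 441/11
  (-214/23, 688/23) → z = 2278/23

The maximum is at (-139, 1207/10). Substituting into each constraint, equality holds for (i) and (ii); the remaining constraints have slack.

(i) and (ii)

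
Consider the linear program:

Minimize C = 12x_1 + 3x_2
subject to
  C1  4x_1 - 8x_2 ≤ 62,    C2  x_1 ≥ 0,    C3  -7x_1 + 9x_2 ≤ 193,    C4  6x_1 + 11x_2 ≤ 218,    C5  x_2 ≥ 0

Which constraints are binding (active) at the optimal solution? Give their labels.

Extreme points and C = 12x_1 + 3x_2:
  (1213/46, 125/23) → C = 7653/23
  (31/2, 0) → C = 186
  (0, 218/11) → C = 654/11
  (0, 0) → C = 0

The minimum is at (0, 0). Substituting into each constraint, equality holds for C2 and C5; the remaining constraints have slack.

C2 and C5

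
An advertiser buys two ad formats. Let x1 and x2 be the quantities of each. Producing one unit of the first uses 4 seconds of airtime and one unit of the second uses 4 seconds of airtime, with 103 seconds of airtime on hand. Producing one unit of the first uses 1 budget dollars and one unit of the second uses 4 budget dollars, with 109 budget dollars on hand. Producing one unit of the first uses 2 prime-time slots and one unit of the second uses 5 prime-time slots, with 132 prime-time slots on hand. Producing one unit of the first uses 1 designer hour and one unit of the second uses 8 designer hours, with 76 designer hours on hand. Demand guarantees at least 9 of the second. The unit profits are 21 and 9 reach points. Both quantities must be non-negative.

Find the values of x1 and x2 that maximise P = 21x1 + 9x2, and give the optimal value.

Feasible corners and P = 21x1 + 9x2:
  (0, 19/2) → P = 171/2
  (0, 9) → P = 81
  (4, 9) → P = 165

x1 = 4, x2 = 9, maximum P = 165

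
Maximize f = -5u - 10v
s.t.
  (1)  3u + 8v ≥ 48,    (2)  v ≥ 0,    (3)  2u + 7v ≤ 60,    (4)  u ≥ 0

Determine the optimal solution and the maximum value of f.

u = 0, v = 6, maximum f = -60

Vertices and f = -5u - 10v:
  (16, 0) → f = -80
  (0, 6) → f = -60
  (30, 0) → f = -150
  (0, 60/7) → f = -600/7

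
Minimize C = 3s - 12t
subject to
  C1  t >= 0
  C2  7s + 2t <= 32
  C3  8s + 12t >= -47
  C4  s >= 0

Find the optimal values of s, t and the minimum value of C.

Feasible corners and C = 3s - 12t:
  (32/7, 0) → C = 96/7
  (0, 0) → C = 0
  (0, 16) → C = -192

s = 0, t = 16, minimum C = -192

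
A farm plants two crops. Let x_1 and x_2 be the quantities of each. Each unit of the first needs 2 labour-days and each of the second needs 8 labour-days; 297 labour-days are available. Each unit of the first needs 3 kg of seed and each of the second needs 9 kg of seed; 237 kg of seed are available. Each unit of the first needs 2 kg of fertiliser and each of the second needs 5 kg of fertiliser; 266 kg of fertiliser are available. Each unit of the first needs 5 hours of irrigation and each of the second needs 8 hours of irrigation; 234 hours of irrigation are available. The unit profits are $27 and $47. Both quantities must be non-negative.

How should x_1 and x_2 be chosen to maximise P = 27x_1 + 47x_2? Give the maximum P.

x_1 = 10, x_2 = 23, maximum P = 1351

Vertices and P = 27x_1 + 47x_2:
  (0, 0) → P = 0
  (0, 79/3) → P = 3713/3
  (234/5, 0) → P = 6318/5
  (10, 23) → P = 1351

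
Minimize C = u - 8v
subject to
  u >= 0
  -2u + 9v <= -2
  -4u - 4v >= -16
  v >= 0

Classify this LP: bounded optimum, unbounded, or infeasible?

bounded optimum

Corner points and C = u - 8v:
  (38/11, 6/11) → C = -10/11
  (1, 0) → C = 1
  (4, 0) → C = 4
The feasible region has finitely many vertices and no improving ray; the minimum is -10/11 at (38/11, 6/11).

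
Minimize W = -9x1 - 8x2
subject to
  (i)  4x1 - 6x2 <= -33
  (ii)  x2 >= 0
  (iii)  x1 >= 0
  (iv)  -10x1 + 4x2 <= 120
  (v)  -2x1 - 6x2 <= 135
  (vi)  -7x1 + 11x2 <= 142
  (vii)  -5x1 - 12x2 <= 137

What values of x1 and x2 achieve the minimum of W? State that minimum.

x1 = 489/2, x2 = 337/2, minimum W = -7097/2

Corner points and W = -9x1 - 8x2:
  (0, 11/2) → W = -44
  (489/2, 337/2) → W = -7097/2
  (0, 142/11) → W = -1136/11

At the optimal vertex, 4x1 - 6x2 = -33 and -7x1 + 11x2 = 142.
Solving simultaneously gives x1 = 489/2, x2 = 337/2.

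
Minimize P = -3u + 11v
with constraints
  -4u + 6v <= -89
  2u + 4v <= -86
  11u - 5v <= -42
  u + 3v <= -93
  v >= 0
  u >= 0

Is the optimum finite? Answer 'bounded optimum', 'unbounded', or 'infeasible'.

infeasible

The boundaries v = 0 and u = 0 meet at (0, 0), but that point violates -4u + 6v ≤ -89. Every candidate vertex is excluded by some other constraint, so the feasible region is empty.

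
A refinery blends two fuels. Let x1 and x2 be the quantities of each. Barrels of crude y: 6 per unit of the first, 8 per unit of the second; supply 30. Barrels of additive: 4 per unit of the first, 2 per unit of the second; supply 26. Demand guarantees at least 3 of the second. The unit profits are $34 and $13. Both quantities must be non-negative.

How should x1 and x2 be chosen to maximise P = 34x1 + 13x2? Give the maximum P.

Extreme points and P = 34x1 + 13x2:
  (0, 15/4) → P = 195/4
  (0, 3) → P = 39
  (1, 3) → P = 73

The optimum lies where 6x1 + 8x2 = 30 and x2 = 3.
Solving simultaneously gives x1 = 1, x2 = 3.

x1 = 1, x2 = 3, maximum P = 73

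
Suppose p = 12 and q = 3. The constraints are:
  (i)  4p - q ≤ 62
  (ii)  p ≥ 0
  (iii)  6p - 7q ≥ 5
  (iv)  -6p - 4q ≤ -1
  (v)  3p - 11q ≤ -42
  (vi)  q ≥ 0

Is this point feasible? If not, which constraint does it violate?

not feasible — violates (v)

Constraint (v): 3p - 11q = 3, which is not ≤ -42. All other constraints are satisfied.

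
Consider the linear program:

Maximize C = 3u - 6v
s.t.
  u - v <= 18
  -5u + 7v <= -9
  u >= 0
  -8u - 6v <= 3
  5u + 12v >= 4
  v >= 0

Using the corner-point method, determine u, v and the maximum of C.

Extreme points and C = 3u - 6v:
  (117/2, 81/2) → C = -135/2
  (18, 0) → C = 54
  (9/5, 0) → C = 27/5

u = 18, v = 0, maximum C = 54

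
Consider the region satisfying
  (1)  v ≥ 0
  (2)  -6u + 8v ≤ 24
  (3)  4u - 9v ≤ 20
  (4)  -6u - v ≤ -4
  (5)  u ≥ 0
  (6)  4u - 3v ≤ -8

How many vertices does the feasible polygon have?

The feasible vertices (each the meet of two boundaries and inside every other half-plane) are:
  (4/27, 28/9)
  (4/7, 24/7)
  (2/11, 32/11)

3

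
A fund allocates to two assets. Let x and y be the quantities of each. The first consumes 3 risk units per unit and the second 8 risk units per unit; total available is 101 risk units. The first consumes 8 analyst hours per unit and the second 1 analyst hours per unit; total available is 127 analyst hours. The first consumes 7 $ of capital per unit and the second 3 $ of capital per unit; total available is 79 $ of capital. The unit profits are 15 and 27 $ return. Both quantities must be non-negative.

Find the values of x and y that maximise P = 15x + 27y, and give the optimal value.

Extreme points and P = 15x + 27y:
  (0, 0) → P = 0
  (0, 101/8) → P = 2727/8
  (79/7, 0) → P = 1185/7
  (7, 10) → P = 375

At the optimal vertex, 3x + 8y = 101 and 7x + 3y = 79.
Solving simultaneously gives x = 7, y = 10.

x = 7, y = 10, maximum P = 375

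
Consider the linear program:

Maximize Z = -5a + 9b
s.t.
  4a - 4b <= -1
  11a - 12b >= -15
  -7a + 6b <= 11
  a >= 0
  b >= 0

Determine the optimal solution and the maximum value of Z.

a = 12, b = 49/4, maximum Z = 201/4

Corner points and Z = -5a + 9b:
  (12, 49/4) → Z = 201/4
  (0, 1/4) → Z = 9/4
  (0, 5/4) → Z = 45/4

At the optimal vertex, 4a - 4b = -1 and 11a - 12b = -15.
Solving simultaneously gives a = 12, b = 49/4.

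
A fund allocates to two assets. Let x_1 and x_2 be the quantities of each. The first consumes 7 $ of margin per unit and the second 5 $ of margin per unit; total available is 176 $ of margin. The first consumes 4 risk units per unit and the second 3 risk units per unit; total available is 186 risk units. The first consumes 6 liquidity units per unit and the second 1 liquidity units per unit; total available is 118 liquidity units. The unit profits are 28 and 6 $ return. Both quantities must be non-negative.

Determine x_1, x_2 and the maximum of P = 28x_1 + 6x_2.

x_1 = 18, x_2 = 10, maximum P = 564

Feasible corners and P = 28x_1 + 6x_2:
  (0, 0) → P = 0
  (0, 176/5) → P = 1056/5
  (59/3, 0) → P = 1652/3
  (18, 10) → P = 564

The binding constraints are 7x_1 + 5x_2 = 176 and 6x_1 + x_2 = 118.
Solving simultaneously gives x_1 = 18, x_2 = 10.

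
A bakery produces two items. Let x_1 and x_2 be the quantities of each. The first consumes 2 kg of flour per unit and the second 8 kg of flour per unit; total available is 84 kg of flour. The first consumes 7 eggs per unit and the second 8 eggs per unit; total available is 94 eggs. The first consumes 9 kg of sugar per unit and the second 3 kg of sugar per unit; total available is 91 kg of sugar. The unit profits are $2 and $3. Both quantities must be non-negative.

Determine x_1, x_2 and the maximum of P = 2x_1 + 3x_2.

x_1 = 2, x_2 = 10, maximum P = 34

Feasible corners and P = 2x_1 + 3x_2:
  (0, 0) → P = 0
  (0, 21/2) → P = 63/2
  (91/9, 0) → P = 182/9
  (2, 10) → P = 34
  (446/51, 209/51) → P = 1519/51

The optimum lies where 2x_1 + 8x_2 = 84 and 7x_1 + 8x_2 = 94.
Solving simultaneously gives x_1 = 2, x_2 = 10.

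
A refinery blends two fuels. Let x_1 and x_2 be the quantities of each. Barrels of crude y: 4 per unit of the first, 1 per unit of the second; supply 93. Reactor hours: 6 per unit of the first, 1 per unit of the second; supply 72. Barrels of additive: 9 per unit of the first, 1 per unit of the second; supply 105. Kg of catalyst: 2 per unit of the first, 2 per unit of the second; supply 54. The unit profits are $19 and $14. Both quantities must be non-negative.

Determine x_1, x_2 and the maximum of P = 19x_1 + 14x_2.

Corner points and P = 19x_1 + 14x_2:
  (0, 0) → P = 0
  (0, 27) → P = 378
  (35/3, 0) → P = 665/3
  (11, 6) → P = 293
  (9, 18) → P = 423

At the optimal vertex, 6x_1 + x_2 = 72 and 2x_1 + 2x_2 = 54.
Solving simultaneously gives x_1 = 9, x_2 = 18.

x_1 = 9, x_2 = 18, maximum P = 423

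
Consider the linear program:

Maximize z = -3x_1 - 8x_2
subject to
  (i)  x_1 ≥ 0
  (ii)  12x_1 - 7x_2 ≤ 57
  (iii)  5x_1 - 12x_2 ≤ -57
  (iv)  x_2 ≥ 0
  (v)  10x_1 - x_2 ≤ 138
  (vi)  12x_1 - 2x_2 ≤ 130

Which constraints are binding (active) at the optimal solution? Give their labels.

Corner points and z = -3x_1 - 8x_2:
  (0, 19/4) → z = -38
  (1083/109, 969/109) → z = -11001/109
  (199/15, 73/5) → z = -783/5
  (73/4, 89/2) → z = -1643/4
The feasible region is unbounded (it extends along (0, 1), (1, 10)), but z strictly decreases along every unbounded feasible direction, so there is no improving ray and the maximum is attained at a vertex.

The maximum is at (0, 19/4). Substituting into each constraint, equality holds for (i) and (iii); the remaining constraints have slack.

(i) and (iii)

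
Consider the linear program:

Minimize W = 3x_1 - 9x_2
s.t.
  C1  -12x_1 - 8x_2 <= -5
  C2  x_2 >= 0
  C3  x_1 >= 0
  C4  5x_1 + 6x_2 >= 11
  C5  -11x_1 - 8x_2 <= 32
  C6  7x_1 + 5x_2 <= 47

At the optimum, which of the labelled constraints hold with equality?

Corner points and W = 3x_1 - 9x_2:
  (11/5, 0) → W = 33/5
  (47/7, 0) → W = 141/7
  (0, 11/6) → W = -33/2
  (0, 47/5) → W = -423/5

The minimum is at (0, 47/5). Substituting into each constraint, equality holds for C3 and C6; the remaining constraints have slack.

C3 and C6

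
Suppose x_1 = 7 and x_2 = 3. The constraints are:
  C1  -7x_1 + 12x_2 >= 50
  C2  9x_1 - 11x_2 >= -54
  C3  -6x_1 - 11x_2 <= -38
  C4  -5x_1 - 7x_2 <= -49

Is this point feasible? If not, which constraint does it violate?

not feasible — violates C1

Constraint C1: -7x_1 + 12x_2 = -13, which is not ≥ 50. All other constraints are satisfied.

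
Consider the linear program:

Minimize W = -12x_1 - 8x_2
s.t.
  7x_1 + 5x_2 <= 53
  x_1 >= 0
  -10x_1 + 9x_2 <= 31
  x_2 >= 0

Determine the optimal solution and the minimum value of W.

x_1 = 53/7, x_2 = 0, minimum W = -636/7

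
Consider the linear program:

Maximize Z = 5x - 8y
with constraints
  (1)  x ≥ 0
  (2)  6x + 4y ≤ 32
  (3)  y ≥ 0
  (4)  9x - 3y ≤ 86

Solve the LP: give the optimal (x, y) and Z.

Corner points and Z = 5x - 8y:
  (0, 8) → Z = -64
  (0, 0) → Z = 0
  (16/3, 0) → Z = 80/3

x = 16/3, y = 0, maximum Z = 80/3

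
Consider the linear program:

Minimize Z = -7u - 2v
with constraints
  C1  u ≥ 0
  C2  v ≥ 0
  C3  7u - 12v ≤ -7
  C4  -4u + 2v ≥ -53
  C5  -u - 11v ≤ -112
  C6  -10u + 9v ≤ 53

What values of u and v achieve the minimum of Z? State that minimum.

u = 583/16, v = 371/8, minimum Z = -5565/16

Vertices and Z = -7u - 2v:
  (325/17, 399/34) → Z = -2674/17
  (1267/89, 791/89) → Z = -10451/89
  (583/16, 371/8) → Z = -5565/16
  (25/7, 69/7) → Z = -313/7

At the optimal vertex, -4u + 2v = -53 and -10u + 9v = 53.
Solving simultaneously gives u = 583/16, v = 371/8.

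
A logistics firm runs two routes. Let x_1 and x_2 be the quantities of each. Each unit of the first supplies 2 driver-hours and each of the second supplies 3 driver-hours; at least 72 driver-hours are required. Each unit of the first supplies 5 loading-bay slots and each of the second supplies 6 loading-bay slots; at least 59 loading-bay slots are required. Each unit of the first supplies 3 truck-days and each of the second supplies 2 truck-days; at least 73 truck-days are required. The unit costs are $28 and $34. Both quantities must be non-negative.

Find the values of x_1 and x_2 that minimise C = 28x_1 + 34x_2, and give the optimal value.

x_1 = 15, x_2 = 14, minimum C = 896

Vertices and C = 28x_1 + 34x_2:
  (0, 73/2) → C = 1241
  (36, 0) → C = 1008
  (15, 14) → C = 896
The feasible region is unbounded (it extends along (0, 1), (1, 0)), but C strictly increases along every unbounded feasible direction, so there is no improving ray and the minimum is attained at a vertex.

At the optimal vertex, 2x_1 + 3x_2 = 72 and 3x_1 + 2x_2 = 73.
Solving simultaneously gives x_1 = 15, x_2 = 14.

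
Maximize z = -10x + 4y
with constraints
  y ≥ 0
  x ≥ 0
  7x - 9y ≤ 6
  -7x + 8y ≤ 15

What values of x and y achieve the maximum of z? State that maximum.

x = 0, y = 15/8, maximum z = 15/2

Vertices and z = -10x + 4y:
  (0, 0) → z = 0
  (6/7, 0) → z = -60/7
  (0, 15/8) → z = 15/2
The feasible region is unbounded (it extends along (9, 7), (8, 7)), but z strictly decreases along every unbounded feasible direction, so there is no improving ray and the maximum is attained at a vertex.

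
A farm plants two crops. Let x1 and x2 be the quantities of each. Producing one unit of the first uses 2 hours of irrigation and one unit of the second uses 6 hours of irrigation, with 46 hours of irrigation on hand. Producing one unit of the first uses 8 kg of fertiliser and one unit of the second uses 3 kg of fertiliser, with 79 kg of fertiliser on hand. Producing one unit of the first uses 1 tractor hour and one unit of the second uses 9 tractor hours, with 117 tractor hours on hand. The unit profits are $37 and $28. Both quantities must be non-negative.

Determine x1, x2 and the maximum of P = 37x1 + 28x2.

Feasible corners and P = 37x1 + 28x2:
  (0, 0) → P = 0
  (0, 23/3) → P = 644/3
  (79/8, 0) → P = 2923/8
  (8, 5) → P = 436

The binding constraints are 2x1 + 6x2 = 46 and 8x1 + 3x2 = 79.
Solving simultaneously gives x1 = 8, x2 = 5.

x1 = 8, x2 = 5, maximum P = 436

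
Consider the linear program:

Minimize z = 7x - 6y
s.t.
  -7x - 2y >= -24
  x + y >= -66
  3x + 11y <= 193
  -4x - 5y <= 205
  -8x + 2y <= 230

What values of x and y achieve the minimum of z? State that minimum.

x = -1072/47, y = 1117/47, minimum z = -14206/47

Corner points and z = 7x - 6y:
  (-122/71, 1279/71) → z = -8528/71
  (530/27, -1531/27) → z = 12896/27
  (-1072/47, 1117/47) → z = -14206/47
  (-65/2, -15) → z = -275/2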